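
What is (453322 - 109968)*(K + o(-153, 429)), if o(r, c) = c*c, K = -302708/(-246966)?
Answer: 7803092586350578/123483 ≈ 6.3192e+10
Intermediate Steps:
K = 151354/123483 (K = -302708*(-1/246966) = 151354/123483 ≈ 1.2257)
o(r, c) = c**2
(453322 - 109968)*(K + o(-153, 429)) = (453322 - 109968)*(151354/123483 + 429**2) = 343354*(151354/123483 + 184041) = 343354*(22726086157/123483) = 7803092586350578/123483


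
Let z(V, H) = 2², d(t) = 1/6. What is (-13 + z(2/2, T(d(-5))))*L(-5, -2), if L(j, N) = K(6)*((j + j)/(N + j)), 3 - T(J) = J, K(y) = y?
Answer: -540/7 ≈ -77.143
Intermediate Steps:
d(t) = ⅙
T(J) = 3 - J
z(V, H) = 4
L(j, N) = 12*j/(N + j) (L(j, N) = 6*((j + j)/(N + j)) = 6*((2*j)/(N + j)) = 6*(2*j/(N + j)) = 12*j/(N + j))
(-13 + z(2/2, T(d(-5))))*L(-5, -2) = (-13 + 4)*(12*(-5)/(-2 - 5)) = -108*(-5)/(-7) = -108*(-5)*(-1)/7 = -9*60/7 = -540/7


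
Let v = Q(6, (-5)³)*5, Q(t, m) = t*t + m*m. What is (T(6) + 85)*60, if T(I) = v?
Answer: 4703400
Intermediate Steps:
Q(t, m) = m² + t² (Q(t, m) = t² + m² = m² + t²)
v = 78305 (v = (((-5)³)² + 6²)*5 = ((-125)² + 36)*5 = (15625 + 36)*5 = 15661*5 = 78305)
T(I) = 78305
(T(6) + 85)*60 = (78305 + 85)*60 = 78390*60 = 4703400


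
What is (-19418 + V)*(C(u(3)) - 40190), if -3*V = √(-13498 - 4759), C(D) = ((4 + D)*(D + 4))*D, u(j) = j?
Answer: 777554974 + 40043*I*√18257/3 ≈ 7.7755e+8 + 1.8035e+6*I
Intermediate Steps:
C(D) = D*(4 + D)² (C(D) = ((4 + D)*(4 + D))*D = (4 + D)²*D = D*(4 + D)²)
V = -I*√18257/3 (V = -√(-13498 - 4759)/3 = -I*√18257/3 ≈ -45.039*I)
(-19418 + V)*(C(u(3)) - 40190) = (-19418 - I*√18257/3)*(3*(4 + 3)² - 40190) = (-19418 - I*√18257/3)*(3*7² - 40190) = (-19418 - I*√18257/3)*(3*49 - 40190) = (-19418 - I*√18257/3)*(147 - 40190) = (-19418 - I*√18257/3)*(-40043) = 777554974 + 40043*I*√18257/3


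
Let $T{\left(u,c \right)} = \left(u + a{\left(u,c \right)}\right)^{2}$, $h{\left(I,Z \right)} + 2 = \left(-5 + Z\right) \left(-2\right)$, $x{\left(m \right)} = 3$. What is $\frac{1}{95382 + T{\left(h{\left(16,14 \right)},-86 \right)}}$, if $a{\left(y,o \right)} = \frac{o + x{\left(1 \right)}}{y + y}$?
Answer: $\frac{1600}{153125289} \approx 1.0449 \cdot 10^{-5}$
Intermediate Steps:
$h{\left(I,Z \right)} = 8 - 2 Z$ ($h{\left(I,Z \right)} = -2 + \left(-5 + Z\right) \left(-2\right) = -2 - \left(-10 + 2 Z\right) = 8 - 2 Z$)
$a{\left(y,o \right)} = \frac{3 + o}{2 y}$ ($a{\left(y,o \right)} = \frac{o + 3}{y + y} = \frac{3 + o}{2 y}$)
$T{\left(u,c \right)} = \left(u + \frac{3 + c}{2 u}\right)^{2}$
$\frac{1}{95382 + T{\left(h{\left(16,14 \right)},-86 \right)}} = \frac{1}{95382 + \frac{\left(3 - 86 + 2 \left(8 - 28\right)^{2}\right)^{2}}{4 \left(8 - 28\right)^{2}}} = \frac{1}{95382 + \frac{\left(3 - 86 + 2 \left(-20\right)^{2}\right)^{2}}{4 \cdot 400}} = \frac{1}{95382 + \frac{1}{4} \cdot \frac{1}{400} \left(3 - 86 + 2 \cdot 400\right)^{2}} = \frac{1}{95382 + \frac{1}{4} \cdot \frac{1}{400} \left(3 - 86 + 800\right)^{2}} = \frac{1}{95382 + \frac{1}{4} \cdot \frac{1}{400} \cdot 717^{2}} = \frac{1}{95382 + \frac{1}{4} \cdot \frac{1}{400} \cdot 514089} = \frac{1}{95382 + \frac{514089}{1600}} = \frac{1}{\frac{153125289}{1600}} = \frac{1600}{153125289}$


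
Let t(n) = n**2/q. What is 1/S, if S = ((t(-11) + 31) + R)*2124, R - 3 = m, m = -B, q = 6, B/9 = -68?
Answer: 1/1414938 ≈ 7.0674e-7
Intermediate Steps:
B = -612 (B = 9*(-68) = -612)
m = 612 (m = -1*(-612) = 612)
R = 615 (R = 3 + 612 = 615)
t(n) = n**2/6
S = 1414938 (S = (((1/6)*(-11)**2 + 31) + 615)*2124 = (((1/6)*121 + 31) + 615)*2124 = ((121/6 + 31) + 615)*2124 = (307/6 + 615)*2124 = (3997/6)*2124 = 1414938)
1/S = 1/1414938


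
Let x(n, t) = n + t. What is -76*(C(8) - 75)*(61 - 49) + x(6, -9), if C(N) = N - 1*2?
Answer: 62925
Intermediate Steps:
C(N) = -2 + N (C(N) = N - 2 = -2 + N)
-76*(C(8) - 75)*(61 - 49) + x(6, -9) = -76*((-2 + 8) - 75)*(61 - 49) + (6 - 9) = -76*(6 - 75)*12 - 3 = -(-5244)*12 - 3 = -76*(-828) - 3 = 62928 - 3 = 62925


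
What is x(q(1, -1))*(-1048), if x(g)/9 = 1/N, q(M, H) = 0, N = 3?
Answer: -3144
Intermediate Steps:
x(g) = 3 (x(g) = 9*(1/3) = 9*(1*(⅓)) = 9*(⅓) = 3)
x(q(1, -1))*(-1048) = 3*(-1048) = -3144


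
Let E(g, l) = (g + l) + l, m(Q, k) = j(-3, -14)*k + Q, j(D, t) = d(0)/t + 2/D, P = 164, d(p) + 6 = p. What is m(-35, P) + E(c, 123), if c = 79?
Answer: 5270/21 ≈ 250.95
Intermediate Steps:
d(p) = -6 + p
j(D, t) = -6/t + 2/D (j(D, t) = (-6 + 0)/t + 2/D = -6/t + 2/D)
m(Q, k) = Q - 5*k/21 (m(Q, k) = (-6/(-14) + 2/(-3))*k + Q = (-6*(-1/14) + 2*(-⅓))*k + Q = (3/7 - ⅔)*k + Q = -5*k/21 + Q = Q - 5*k/21)
E(g, l) = g + 2*l
m(-35, P) + E(c, 123) = (-35 - 5/21*164) + (79 + 2*123) = (-35 - 820/21) + (79 + 246) = -1555/21 + 325 = 5270/21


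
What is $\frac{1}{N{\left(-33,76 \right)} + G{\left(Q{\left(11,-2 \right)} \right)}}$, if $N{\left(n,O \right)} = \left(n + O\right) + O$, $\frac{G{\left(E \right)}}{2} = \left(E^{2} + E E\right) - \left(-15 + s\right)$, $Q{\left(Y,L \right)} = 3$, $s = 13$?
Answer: $\frac{1}{159} \approx 0.0062893$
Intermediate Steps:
$G{\left(E \right)} = 4 + 4 E^{2}$ ($G{\left(E \right)} = 2 \left(\left(E^{2} + E E\right) + \left(15 - 13\right)\right) = 2 \left(\left(E^{2} + E^{2}\right) + \left(15 - 13\right)\right) = 2 \left(2 E^{2} + 2\right) = 2 \left(2 + 2 E^{2}\right) = 4 + 4 E^{2}$)
$N{\left(n,O \right)} = n + 2 O$ ($N{\left(n,O \right)} = \left(O + n\right) + O = n + 2 O$)
$\frac{1}{N{\left(-33,76 \right)} + G{\left(Q{\left(11,-2 \right)} \right)}} = \frac{1}{\left(-33 + 2 \cdot 76\right) + \left(4 + 4 \cdot 3^{2}\right)} = \frac{1}{\left(-33 + 152\right) + \left(4 + 4 \cdot 9\right)} = \frac{1}{119 + \left(4 + 36\right)} = \frac{1}{119 + 40} = \frac{1}{159}$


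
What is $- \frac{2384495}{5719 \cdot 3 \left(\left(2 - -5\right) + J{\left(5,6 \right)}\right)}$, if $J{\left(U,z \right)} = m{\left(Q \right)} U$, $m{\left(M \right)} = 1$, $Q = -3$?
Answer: $- \frac{2384495}{205884} \approx -11.582$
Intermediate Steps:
$J{\left(U,z \right)} = U$ ($J{\left(U,z \right)} = 1 U = U$)
$- \frac{2384495}{5719 \cdot 3 \left(\left(2 - -5\right) + J{\left(5,6 \right)}\right)} = - \frac{2384495}{5719 \cdot 3 \left(\left(2 - -5\right) + 5\right)} = - \frac{2384495}{5719 \cdot 3 \left(\left(2 + 5\right) + 5\right)} = - \frac{2384495}{5719 \cdot 3 \left(7 + 5\right)} = - \frac{2384495}{5719 \cdot 3 \cdot 12} = - \frac{2384495}{5719 \cdot 36} = - \frac{2384495}{205884}$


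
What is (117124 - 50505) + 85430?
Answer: 152049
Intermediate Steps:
(117124 - 50505) + 85430 = 66619 + 85430 = 152049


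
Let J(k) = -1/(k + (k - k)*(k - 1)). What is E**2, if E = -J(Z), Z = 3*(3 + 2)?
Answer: 1/225 ≈ 0.0044444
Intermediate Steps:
Z = 15 (Z = 3*5 = 15)
J(k) = -1/k (J(k) = -1/(k + 0*(-1 + k)) = -1/(k + 0) = -1/k)
E = 1/15 (E = -(-1)/15 = -1*(-1/15) = 1/15 ≈ 0.066667)
E**2 = (1/15)**2 = 1/225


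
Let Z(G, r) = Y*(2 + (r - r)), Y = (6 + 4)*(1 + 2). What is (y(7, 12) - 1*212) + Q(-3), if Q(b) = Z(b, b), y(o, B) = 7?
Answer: -145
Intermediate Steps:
Y = 30 (Y = 10*3 = 30)
Z(G, r) = 60 (Z(G, r) = 30*(2 + (r - r)) = 30*(2 + 0) = 30*2 = 60)
Q(b) = 60
(y(7, 12) - 1*212) + Q(-3) = (7 - 1*212) + 60 = (7 - 212) + 60 = -205 + 60 = -145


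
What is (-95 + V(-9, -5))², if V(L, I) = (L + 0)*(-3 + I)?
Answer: 529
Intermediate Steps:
V(L, I) = L*(-3 + I)
(-95 + V(-9, -5))² = (-95 - 9*(-3 - 5))² = (-95 - 9*(-8))² = (-95 + 72)² = (-23)² = 529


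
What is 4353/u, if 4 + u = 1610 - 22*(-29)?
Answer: 1451/748 ≈ 1.9398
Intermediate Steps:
u = 2244 (u = -4 + (1610 - 22*(-29)) = -4 + (1610 + 638) = -4 + 2248 = 2244)
4353/u = 4353/2244 = 4353*(1/2244) = 1451/748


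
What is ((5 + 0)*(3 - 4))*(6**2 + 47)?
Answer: -415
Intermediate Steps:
((5 + 0)*(3 - 4))*(6**2 + 47) = (5*(-1))*(36 + 47) = -5*83 = -415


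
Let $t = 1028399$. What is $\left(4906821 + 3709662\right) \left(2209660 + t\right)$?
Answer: $27900680326497$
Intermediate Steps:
$\left(4906821 + 3709662\right) \left(2209660 + t\right) = \left(4906821 + 3709662\right) \left(2209660 + 1028399\right) = 8616483 \cdot 3238059 = 27900680326497$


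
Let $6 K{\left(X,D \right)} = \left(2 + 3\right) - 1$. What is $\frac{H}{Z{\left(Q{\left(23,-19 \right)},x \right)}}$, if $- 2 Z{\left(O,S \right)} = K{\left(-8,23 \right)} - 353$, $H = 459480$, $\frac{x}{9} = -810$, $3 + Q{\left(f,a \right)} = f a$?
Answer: $\frac{393840}{151} \approx 2608.2$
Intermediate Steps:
$Q{\left(f,a \right)} = -3 + a f$ ($Q{\left(f,a \right)} = -3 + f a = -3 + a f$)
$x = -7290$ ($x = 9 \left(-810\right) = -7290$)
$K{\left(X,D \right)} = \frac{2}{3}$ ($K{\left(X,D \right)} = \frac{\left(2 + 3\right) - 1}{6} = \frac{5 - 1}{6} = \frac{1}{6} \cdot 4 = \frac{2}{3}$)
$Z{\left(O,S \right)} = \frac{1057}{6}$ ($Z{\left(O,S \right)} = - \frac{\frac{2}{3} - 353}{2} = \left(- \frac{1}{2}\right) \left(- \frac{1057}{3}\right) = \frac{1057}{6}$)
$\frac{H}{Z{\left(Q{\left(23,-19 \right)},x \right)}} = \frac{459480}{\frac{1057}{6}} = 459480 \cdot \frac{6}{1057} = \frac{393840}{151}$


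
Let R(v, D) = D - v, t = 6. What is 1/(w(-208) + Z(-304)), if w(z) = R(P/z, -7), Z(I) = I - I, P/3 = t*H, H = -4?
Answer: -26/191 ≈ -0.13613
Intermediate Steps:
P = -72 (P = 3*(6*(-4)) = 3*(-24) = -72)
Z(I) = 0
w(z) = -7 + 72/z (w(z) = -7 - (-72)/z = -7 + 72/z)
1/(w(-208) + Z(-304)) = 1/((-7 + 72/(-208)) + 0) = 1/((-7 + 72*(-1/208)) + 0) = 1/((-7 - 9/26) + 0) = 1/(-191/26 + 0) = 1/(-191/26) = -26/191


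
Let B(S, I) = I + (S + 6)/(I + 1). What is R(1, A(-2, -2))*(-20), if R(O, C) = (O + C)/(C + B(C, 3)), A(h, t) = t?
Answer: 10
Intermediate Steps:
B(S, I) = I + (6 + S)/(1 + I)
R(O, C) = (C + O)/(9/2 + 5*C/4) (R(O, C) = (O + C)/(C + (6 + 3 + C + 3**2)/(1 + 3)) = (C + O)/(C + (6 + 3 + C + 9)/4) = (C + O)/(C + (18 + C)/4) = (C + O)/(C + (9/2 + C/4)) = (C + O)/(9/2 + 5*C/4))
R(1, A(-2, -2))*(-20) = (4*(-2 + 1)/(18 + 5*(-2)))*(-20) = (4*(-1)/(18 - 10))*(-20) = (4*(-1)/8)*(-20) = (4*(1/8)*(-1))*(-20) = -1/2*(-20) = 10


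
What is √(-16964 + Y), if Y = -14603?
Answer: I*√31567 ≈ 177.67*I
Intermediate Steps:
√(-16964 + Y) = √(-16964 - 14603) = √(-31567) = I*√31567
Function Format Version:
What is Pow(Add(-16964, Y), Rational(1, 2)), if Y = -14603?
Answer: Mul(I, Pow(31567, Rational(1, 2))) ≈ Mul(177.67, I)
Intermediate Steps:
Pow(Add(-16964, Y), Rational(1, 2)) = Pow(Add(-16964, -14603), Rational(1, 2)) = Pow(-31567, Rational(1, 2)) = Mul(I, Pow(31567, Rational(1, 2)))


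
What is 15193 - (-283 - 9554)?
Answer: 25030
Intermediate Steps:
15193 - (-283 - 9554) = 15193 - 1*(-9837) = 15193 + 9837 = 25030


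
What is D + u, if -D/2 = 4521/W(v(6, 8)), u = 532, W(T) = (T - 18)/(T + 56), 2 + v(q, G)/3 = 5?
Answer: 197506/3 ≈ 65835.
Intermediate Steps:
v(q, G) = 9 (v(q, G) = -6 + 3*5 = -6 + 15 = 9)
W(T) = (-18 + T)/(56 + T)
D = 195910/3 (D = -9042/((-18 + 9)/(56 + 9)) = -9042/(-9/65) = -9042*(-65)/9 = -2*(-97955/3) = 195910/3 ≈ 65303.)
D + u = 195910/3 + 532 = 197506/3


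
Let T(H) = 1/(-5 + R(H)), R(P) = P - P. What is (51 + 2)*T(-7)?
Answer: -53/5 ≈ -10.600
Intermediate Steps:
R(P) = 0
T(H) = -1/5 (T(H) = 1/(-5 + 0) = 1/(-5) = -1/5)
(51 + 2)*T(-7) = (51 + 2)*(-1/5) = 53*(-1/5) = -53/5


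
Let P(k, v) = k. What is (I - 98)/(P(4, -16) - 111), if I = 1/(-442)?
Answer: 43317/47294 ≈ 0.91591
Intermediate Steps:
I = -1/442 ≈ -0.0022624
(I - 98)/(P(4, -16) - 111) = (-1/442 - 98)/(4 - 111) = -43317/442/(-107) = -43317/442*(-1/107) = 43317/47294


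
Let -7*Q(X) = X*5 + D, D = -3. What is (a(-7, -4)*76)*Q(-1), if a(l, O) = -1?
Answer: -608/7 ≈ -86.857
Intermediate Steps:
Q(X) = 3/7 - 5*X/7 (Q(X) = -(X*5 - 3)/7 = -(5*X - 3)/7 = -(-3 + 5*X)/7 = 3/7 - 5*X/7)
(a(-7, -4)*76)*Q(-1) = (-1*76)*(3/7 - 5/7*(-1)) = -76*(3/7 + 5/7) = -76*8/7 = -608/7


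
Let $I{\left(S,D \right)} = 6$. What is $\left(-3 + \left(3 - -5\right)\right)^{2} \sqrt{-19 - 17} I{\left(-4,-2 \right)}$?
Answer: $900 i \approx 900.0 i$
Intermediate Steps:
$\left(-3 + \left(3 - -5\right)\right)^{2} \sqrt{-19 - 17} I{\left(-4,-2 \right)} = \left(-3 + \left(3 - -5\right)\right)^{2} \sqrt{-19 - 17} \cdot 6 = \left(-3 + \left(3 + 5\right)\right)^{2} \sqrt{-36} \cdot 6 = \left(-3 + 8\right)^{2} \cdot 6 i 6 = 5^{2} \cdot 6 i 6 = 25 \cdot 6 i 6 = 150 i 6 = 900 i$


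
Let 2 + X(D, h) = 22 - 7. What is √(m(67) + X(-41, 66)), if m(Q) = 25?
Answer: √38 ≈ 6.1644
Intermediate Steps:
X(D, h) = 13 (X(D, h) = -2 + (22 - 7) = -2 + 15 = 13)
√(m(67) + X(-41, 66)) = √(25 + 13) = √38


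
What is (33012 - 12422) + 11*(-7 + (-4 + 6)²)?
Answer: 20557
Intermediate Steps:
(33012 - 12422) + 11*(-7 + (-4 + 6)²) = 20590 + 11*(-7 + 2²) = 20590 + 11*(-7 + 4) = 20590 + 11*(-3) = 20590 - 33 = 20557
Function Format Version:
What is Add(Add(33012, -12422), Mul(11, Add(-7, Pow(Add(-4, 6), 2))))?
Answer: 20557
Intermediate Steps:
Add(Add(33012, -12422), Mul(11, Add(-7, Pow(Add(-4, 6), 2)))) = Add(20590, Mul(11, Add(-7, Pow(2, 2)))) = Add(20590, Mul(11, Add(-7, 4))) = Add(20590, Mul(11, -3)) = Add(20590, -33) = 20557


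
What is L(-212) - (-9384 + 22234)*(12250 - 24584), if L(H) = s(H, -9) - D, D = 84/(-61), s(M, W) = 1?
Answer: 9668006045/61 ≈ 1.5849e+8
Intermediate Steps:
D = -84/61 (D = 84*(-1/61) = -84/61 ≈ -1.3770)
L(H) = 145/61 (L(H) = 1 - 1*(-84/61) = 1 + 84/61 = 145/61)
L(-212) - (-9384 + 22234)*(12250 - 24584) = 145/61 - (-9384 + 22234)*(12250 - 24584) = 145/61 - 12850*(-12334) = 145/61 - 1*(-158491900) = 145/61 + 158491900 = 9668006045/61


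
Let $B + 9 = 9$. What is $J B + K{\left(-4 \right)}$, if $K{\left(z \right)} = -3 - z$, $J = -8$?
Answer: $1$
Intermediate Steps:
$B = 0$ ($B = -9 + 9 = 0$)
$J B + K{\left(-4 \right)} = \left(-8\right) 0 - -1 = 0 + \left(-3 + 4\right) = 0 + 1 = 1$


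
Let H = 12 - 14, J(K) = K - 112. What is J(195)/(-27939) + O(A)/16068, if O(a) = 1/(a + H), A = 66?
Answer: -28441759/9577042176 ≈ -0.0029698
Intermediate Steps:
J(K) = -112 + K
H = -2
O(a) = 1/(-2 + a) (O(a) = 1/(a - 2) = 1/(-2 + a))
J(195)/(-27939) + O(A)/16068 = (-112 + 195)/(-27939) + 1/((-2 + 66)*16068) = 83*(-1/27939) + (1/16068)/64 = -83/27939 + (1/64)*(1/16068) = -83/27939 + 1/1028352 = -28441759/9577042176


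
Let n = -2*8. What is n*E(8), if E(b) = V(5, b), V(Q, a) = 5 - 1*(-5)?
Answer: -160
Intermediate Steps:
n = -16
V(Q, a) = 10 (V(Q, a) = 5 + 5 = 10)
E(b) = 10
n*E(8) = -16*10 = -160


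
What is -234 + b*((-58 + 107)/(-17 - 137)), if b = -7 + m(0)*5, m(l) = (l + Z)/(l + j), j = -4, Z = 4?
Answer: -2532/11 ≈ -230.18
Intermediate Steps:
m(l) = (4 + l)/(-4 + l) (m(l) = (l + 4)/(l - 4) = (4 + l)/(-4 + l))
b = -12 (b = -7 + ((4 + 0)/(-4 + 0))*5 = -7 + (4/(-4))*5 = -7 - 1/4*4*5 = -7 - 1*5 = -7 - 5 = -12)
-234 + b*((-58 + 107)/(-17 - 137)) = -234 - 12*(-58 + 107)/(-17 - 137) = -234 - 588/(-154) = -234 - 588*(-1)/154 = -234 - 12*(-7/22) = -234 + 42/11 = -2532/11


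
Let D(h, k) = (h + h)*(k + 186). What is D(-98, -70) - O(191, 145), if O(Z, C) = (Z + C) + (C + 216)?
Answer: -23433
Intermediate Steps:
D(h, k) = 2*h*(186 + k) (D(h, k) = (2*h)*(186 + k) = 2*h*(186 + k))
O(Z, C) = 216 + Z + 2*C (O(Z, C) = (C + Z) + (216 + C) = 216 + Z + 2*C)
D(-98, -70) - O(191, 145) = 2*(-98)*(186 - 70) - (216 + 191 + 2*145) = 2*(-98)*116 - (216 + 191 + 290) = -22736 - 1*697 = -22736 - 697 = -23433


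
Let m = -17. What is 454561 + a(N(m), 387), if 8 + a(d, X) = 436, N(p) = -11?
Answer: 454989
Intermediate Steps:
a(d, X) = 428 (a(d, X) = -8 + 436 = 428)
454561 + a(N(m), 387) = 454561 + 428 = 454989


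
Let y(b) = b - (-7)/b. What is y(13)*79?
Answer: 13904/13 ≈ 1069.5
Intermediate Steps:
y(b) = b + 7/b
y(13)*79 = (13 + 7/13)*79 = (176/13)*79 = 13904/13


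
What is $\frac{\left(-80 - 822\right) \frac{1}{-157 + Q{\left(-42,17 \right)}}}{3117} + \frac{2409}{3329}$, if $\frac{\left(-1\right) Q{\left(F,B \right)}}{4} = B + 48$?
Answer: $\frac{3134194459}{4326997581} \approx 0.72433$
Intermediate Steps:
$Q{\left(F,B \right)} = -192 - 4 B$ ($Q{\left(F,B \right)} = - 4 \left(B + 48\right) = - 4 \left(48 + B\right) = -192 - 4 B$)
$\frac{\left(-80 - 822\right) \frac{1}{-157 + Q{\left(-42,17 \right)}}}{3117} + \frac{2409}{3329} = \frac{\left(-80 - 822\right) \frac{1}{-157 - 260}}{3117} + \frac{2409}{3329} = - \frac{902}{-157 - 260} \cdot \frac{1}{3117} + 2409 \cdot \frac{1}{3329} = - \frac{902}{-157 - 260} \cdot \frac{1}{3117} + \frac{2409}{3329} = - \frac{902}{-417} \cdot \frac{1}{3117} + \frac{2409}{3329} = \left(-902\right) \left(- \frac{1}{417}\right) \frac{1}{3117} + \frac{2409}{3329} = \frac{902}{417} \cdot \frac{1}{3117} + \frac{2409}{3329} = \frac{902}{1299789} + \frac{2409}{3329} = \frac{3134194459}{4326997581}$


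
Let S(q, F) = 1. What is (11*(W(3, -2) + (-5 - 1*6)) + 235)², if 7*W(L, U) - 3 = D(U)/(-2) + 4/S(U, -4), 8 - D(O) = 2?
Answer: 708964/49 ≈ 14469.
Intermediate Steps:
D(O) = 6 (D(O) = 8 - 1*2 = 8 - 2 = 6)
W(L, U) = 4/7 (W(L, U) = 3/7 + (6/(-2) + 4/1)/7 = 3/7 + (6*(-½) + 4*1)/7 = 3/7 + (-3 + 4)/7 = 3/7 + (⅐)*1 = 3/7 + ⅐ = 4/7)
(11*(W(3, -2) + (-5 - 1*6)) + 235)² = (11*(4/7 + (-5 - 1*6)) + 235)² = (11*(4/7 + (-5 - 6)) + 235)² = (11*(4/7 - 11) + 235)² = (11*(-73/7) + 235)² = (-803/7 + 235)² = (842/7)² = 708964/49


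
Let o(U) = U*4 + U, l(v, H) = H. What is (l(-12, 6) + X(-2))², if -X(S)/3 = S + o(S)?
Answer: 1764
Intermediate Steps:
o(U) = 5*U (o(U) = 4*U + U = 5*U)
X(S) = -18*S (X(S) = -3*(S + 5*S) = -18*S)
(l(-12, 6) + X(-2))² = (6 - 18*(-2))² = (6 + 36)² = 42² = 1764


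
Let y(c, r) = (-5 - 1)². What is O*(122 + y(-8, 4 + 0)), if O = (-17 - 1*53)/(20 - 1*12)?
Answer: -2765/2 ≈ -1382.5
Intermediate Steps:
O = -35/4 (O = (-17 - 53)/(20 - 12) = -70/8 = -70*⅛ = -35/4 ≈ -8.7500)
y(c, r) = 36 (y(c, r) = (-6)² = 36)
O*(122 + y(-8, 4 + 0)) = -35*(122 + 36)/4 = -35/4*158 = -2765/2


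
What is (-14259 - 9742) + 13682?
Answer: -10319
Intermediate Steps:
(-14259 - 9742) + 13682 = -24001 + 13682 = -10319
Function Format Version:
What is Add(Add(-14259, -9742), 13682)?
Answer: -10319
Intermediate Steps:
Add(Add(-14259, -9742), 13682) = Add(-24001, 13682) = -10319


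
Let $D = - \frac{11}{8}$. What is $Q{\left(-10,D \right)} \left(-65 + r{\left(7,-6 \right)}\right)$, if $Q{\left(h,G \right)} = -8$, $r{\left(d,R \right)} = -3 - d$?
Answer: $600$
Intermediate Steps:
$D = - \frac{11}{8}$ ($D = \left(-11\right) \frac{1}{8} = - \frac{11}{8} \approx -1.375$)
$Q{\left(-10,D \right)} \left(-65 + r{\left(7,-6 \right)}\right) = - 8 \left(-65 - 10\right) = \left(-8\right) \left(-75\right) = 600$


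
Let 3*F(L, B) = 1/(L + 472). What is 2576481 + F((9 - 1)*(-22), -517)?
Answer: 2287915129/888 ≈ 2.5765e+6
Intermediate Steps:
F(L, B) = 1/(3*(472 + L)) (F(L, B) = 1/(3*(L + 472)) = 1/(3*(472 + L)))
2576481 + F((9 - 1)*(-22), -517) = 2576481 + 1/(3*(472 + (9 - 1)*(-22))) = 2576481 + 1/(3*(472 + 8*(-22))) = 2576481 + 1/(3*(472 - 176)) = 2576481 + (⅓)/296 = 2576481 + (⅓)*(1/296) = 2576481 + 1/888 = 2287915129/888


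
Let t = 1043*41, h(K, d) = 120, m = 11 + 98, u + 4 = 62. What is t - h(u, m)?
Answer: 42643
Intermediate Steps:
u = 58 (u = -4 + 62 = 58)
m = 109
t = 42763
t - h(u, m) = 42763 - 1*120 = 42763 - 120 = 42643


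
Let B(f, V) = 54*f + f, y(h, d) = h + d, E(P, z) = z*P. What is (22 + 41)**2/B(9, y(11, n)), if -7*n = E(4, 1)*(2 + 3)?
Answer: 441/55 ≈ 8.0182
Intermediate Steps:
E(P, z) = P*z
n = -20/7 (n = -4*1*(2 + 3)/7 = -4*5/7 = -1/7*20 = -20/7 ≈ -2.8571)
y(h, d) = d + h
B(f, V) = 55*f
(22 + 41)**2/B(9, y(11, n)) = (22 + 41)**2/((55*9)) = 63**2/495 = 3969*(1/495) = 441/55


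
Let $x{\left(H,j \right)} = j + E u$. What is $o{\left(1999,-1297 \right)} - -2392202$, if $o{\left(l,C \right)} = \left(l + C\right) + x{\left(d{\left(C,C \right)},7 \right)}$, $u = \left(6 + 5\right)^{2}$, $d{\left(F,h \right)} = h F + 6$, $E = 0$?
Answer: $2392911$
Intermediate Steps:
$d{\left(F,h \right)} = 6 + F h$ ($d{\left(F,h \right)} = F h + 6 = 6 + F h$)
$u = 121$ ($u = 11^{2} = 121$)
$x{\left(H,j \right)} = j$ ($x{\left(H,j \right)} = j + 0 \cdot 121 = j + 0 = j$)
$o{\left(l,C \right)} = 7 + C + l$ ($o{\left(l,C \right)} = \left(l + C\right) + 7 = \left(C + l\right) + 7 = 7 + C + l$)
$o{\left(1999,-1297 \right)} - -2392202 = \left(7 - 1297 + 1999\right) - -2392202 = 709 + 2392202 = 2392911$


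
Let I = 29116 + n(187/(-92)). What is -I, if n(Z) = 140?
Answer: -29256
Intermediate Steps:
I = 29256 (I = 29116 + 140 = 29256)
-I = -1*29256 = -29256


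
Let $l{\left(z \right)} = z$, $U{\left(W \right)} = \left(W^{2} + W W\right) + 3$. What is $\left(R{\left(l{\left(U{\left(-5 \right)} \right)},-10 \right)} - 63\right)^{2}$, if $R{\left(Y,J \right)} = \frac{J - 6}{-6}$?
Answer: $\frac{32761}{9} \approx 3640.1$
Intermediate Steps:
$U{\left(W \right)} = 3 + 2 W^{2}$ ($U{\left(W \right)} = \left(W^{2} + W^{2}\right) + 3 = 2 W^{2} + 3 = 3 + 2 W^{2}$)
$R{\left(Y,J \right)} = 1 - \frac{J}{6}$ ($R{\left(Y,J \right)} = \left(-6 + J\right) \left(- \frac{1}{6}\right) = 1 - \frac{J}{6}$)
$\left(R{\left(l{\left(U{\left(-5 \right)} \right)},-10 \right)} - 63\right)^{2} = \left(\left(1 - - \frac{5}{3}\right) - 63\right)^{2} = \left(\left(1 + \frac{5}{3}\right) - 63\right)^{2} = \left(\frac{8}{3} - 63\right)^{2} = \left(- \frac{181}{3}\right)^{2} = \frac{32761}{9}$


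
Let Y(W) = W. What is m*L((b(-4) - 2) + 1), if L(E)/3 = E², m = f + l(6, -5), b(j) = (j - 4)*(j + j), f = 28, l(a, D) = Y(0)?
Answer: 333396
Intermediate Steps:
l(a, D) = 0
b(j) = 2*j*(-4 + j) (b(j) = (-4 + j)*(2*j) = 2*j*(-4 + j))
m = 28 (m = 28 + 0 = 28)
L(E) = 3*E²
m*L((b(-4) - 2) + 1) = 28*(3*((2*(-4)*(-4 - 4) - 2) + 1)²) = 28*(3*((2*(-4)*(-8) - 2) + 1)²) = 28*(3*((64 - 2) + 1)²) = 28*(3*(62 + 1)²) = 28*(3*63²) = 28*(3*3969) = 28*11907 = 333396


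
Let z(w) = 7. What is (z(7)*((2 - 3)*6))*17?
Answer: -714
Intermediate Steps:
(z(7)*((2 - 3)*6))*17 = (7*((2 - 3)*6))*17 = (7*(-1*6))*17 = (7*(-6))*17 = -42*17 = -714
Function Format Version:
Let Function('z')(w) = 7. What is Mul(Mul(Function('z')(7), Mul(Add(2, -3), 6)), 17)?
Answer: -714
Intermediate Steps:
Mul(Mul(Function('z')(7), Mul(Add(2, -3), 6)), 17) = Mul(Mul(7, Mul(Add(2, -3), 6)), 17) = Mul(Mul(7, Mul(-1, 6)), 17) = Mul(Mul(7, -6), 17) = Mul(-42, 17) = -714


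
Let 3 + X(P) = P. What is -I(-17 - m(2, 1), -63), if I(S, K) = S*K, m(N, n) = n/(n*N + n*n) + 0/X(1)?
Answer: -1092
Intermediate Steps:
X(P) = -3 + P
m(N, n) = n/(n² + N*n) (m(N, n) = n/(n*N + n*n) + 0/(-3 + 1) = n/(N*n + n²) + 0/(-2) = n/(n² + N*n) + 0*(-½) = n/(n² + N*n) + 0 = n/(n² + N*n))
I(S, K) = K*S
-I(-17 - m(2, 1), -63) = -(-63)*(-17 - 1/(2 + 1)) = -(-63)*(-17 - 1/3) = -(-63)*(-17 - 1*⅓) = -(-63)*(-17 - ⅓) = -(-63)*(-52)/3 = -1*1092 = -1092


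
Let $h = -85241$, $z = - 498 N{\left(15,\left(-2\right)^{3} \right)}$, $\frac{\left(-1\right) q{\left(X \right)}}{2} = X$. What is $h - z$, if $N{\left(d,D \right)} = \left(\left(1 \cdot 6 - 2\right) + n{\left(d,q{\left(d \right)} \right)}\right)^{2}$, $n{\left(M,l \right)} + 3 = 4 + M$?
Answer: $113959$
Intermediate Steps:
$q{\left(X \right)} = - 2 X$
$n{\left(M,l \right)} = 1 + M$ ($n{\left(M,l \right)} = -3 + \left(4 + M\right) = 1 + M$)
$N{\left(d,D \right)} = \left(5 + d\right)^{2}$ ($N{\left(d,D \right)} = \left(\left(1 \cdot 6 - 2\right) + \left(1 + d\right)\right)^{2} = \left(\left(6 - 2\right) + \left(1 + d\right)\right)^{2} = \left(4 + \left(1 + d\right)\right)^{2} = \left(5 + d\right)^{2}$)
$z = -199200$ ($z = - 498 \left(5 + 15\right)^{2} = - 498 \cdot 20^{2} = \left(-498\right) 400 = -199200$)
$h - z = -85241 - -199200 = -85241 + 199200 = 113959$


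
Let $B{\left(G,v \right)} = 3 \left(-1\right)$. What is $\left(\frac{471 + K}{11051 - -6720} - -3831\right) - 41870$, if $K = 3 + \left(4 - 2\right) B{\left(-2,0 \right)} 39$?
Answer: $- \frac{675990829}{17771} \approx -38039.0$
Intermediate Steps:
$B{\left(G,v \right)} = -3$
$K = -231$ ($K = 3 + \left(4 - 2\right) \left(-3\right) 39 = 3 + 2 \left(-3\right) 39 = 3 - 234 = -231$)
$\left(\frac{471 + K}{11051 - -6720} - -3831\right) - 41870 = \left(\frac{471 - 231}{11051 - -6720} - -3831\right) - 41870 = \left(\frac{240}{11051 + 6720} + 3831\right) - 41870 = \left(\frac{240}{17771} + 3831\right) - 41870 = \frac{68080941}{17771} - 41870 = - \frac{675990829}{17771}$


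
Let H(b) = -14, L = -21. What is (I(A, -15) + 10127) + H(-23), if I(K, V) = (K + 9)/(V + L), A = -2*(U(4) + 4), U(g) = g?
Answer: 364075/36 ≈ 10113.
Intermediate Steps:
A = -16 (A = -2*(4 + 4) = -2*8 = -16)
I(K, V) = (9 + K)/(-21 + V) (I(K, V) = (K + 9)/(V - 21) = (9 + K)/(-21 + V))
(I(A, -15) + 10127) + H(-23) = ((9 - 16)/(-21 - 15) + 10127) - 14 = (-7/(-36) + 10127) - 14 = (-1/36*(-7) + 10127) - 14 = (7/36 + 10127) - 14 = 364579/36 - 14 = 364075/36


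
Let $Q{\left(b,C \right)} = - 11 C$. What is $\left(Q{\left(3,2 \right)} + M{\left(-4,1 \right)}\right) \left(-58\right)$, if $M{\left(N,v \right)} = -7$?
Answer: $1682$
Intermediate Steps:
$\left(Q{\left(3,2 \right)} + M{\left(-4,1 \right)}\right) \left(-58\right) = \left(\left(-11\right) 2 - 7\right) \left(-58\right) = \left(-22 - 7\right) \left(-58\right) = \left(-29\right) \left(-58\right) = 1682$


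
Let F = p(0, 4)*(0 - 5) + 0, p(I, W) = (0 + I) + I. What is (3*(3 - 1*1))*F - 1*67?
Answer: -67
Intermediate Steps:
p(I, W) = 2*I (p(I, W) = I + I = 2*I)
F = 0 (F = (2*0)*(0 - 5) + 0 = 0*(-5) + 0 = 0 + 0 = 0)
(3*(3 - 1*1))*F - 1*67 = (3*(3 - 1*1))*0 - 1*67 = (3*(3 - 1))*0 - 67 = (3*2)*0 - 67 = 6*0 - 67 = 0 - 67 = -67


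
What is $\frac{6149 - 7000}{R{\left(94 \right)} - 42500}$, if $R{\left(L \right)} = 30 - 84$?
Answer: $\frac{851}{42554} \approx 0.019998$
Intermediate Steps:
$R{\left(L \right)} = -54$
$\frac{6149 - 7000}{R{\left(94 \right)} - 42500} = \frac{6149 - 7000}{-54 - 42500} = - \frac{851}{-42554} = \left(-851\right) \left(- \frac{1}{42554}\right) = \frac{851}{42554}$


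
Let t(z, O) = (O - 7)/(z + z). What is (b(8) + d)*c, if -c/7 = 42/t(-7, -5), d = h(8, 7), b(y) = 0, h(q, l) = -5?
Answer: 1715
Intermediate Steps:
t(z, O) = (-7 + O)/(2*z) (t(z, O) = (-7 + O)/((2*z)) = (-7 + O)*(1/(2*z)) = (-7 + O)/(2*z))
d = -5
c = -343 (c = -294/((½)*(-7 - 5)/(-7)) = -294/((½)*(-⅐)*(-12)) = -294/6/7 = -294*7/6 = -7*49 = -343)
(b(8) + d)*c = (0 - 5)*(-343) = -5*(-343) = 1715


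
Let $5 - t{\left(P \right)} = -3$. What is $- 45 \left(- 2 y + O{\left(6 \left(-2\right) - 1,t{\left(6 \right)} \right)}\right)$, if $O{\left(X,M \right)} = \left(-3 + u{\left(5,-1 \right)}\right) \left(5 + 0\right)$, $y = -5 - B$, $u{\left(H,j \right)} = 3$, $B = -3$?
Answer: $-180$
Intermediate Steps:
$t{\left(P \right)} = 8$ ($t{\left(P \right)} = 5 - -3 = 5 + 3 = 8$)
$y = -2$ ($y = -5 - -3 = -5 + 3 = -2$)
$O{\left(X,M \right)} = 0$ ($O{\left(X,M \right)} = \left(-3 + 3\right) \left(5 + 0\right) = 0 \cdot 5 = 0$)
$- 45 \left(- 2 y + O{\left(6 \left(-2\right) - 1,t{\left(6 \right)} \right)}\right) = - 45 \left(\left(-2\right) \left(-2\right) + 0\right) = - 45 \left(4 + 0\right) = \left(-45\right) 4 = -180$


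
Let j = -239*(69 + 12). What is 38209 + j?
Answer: 18850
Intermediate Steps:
j = -19359 (j = -239*81 = -19359)
38209 + j = 38209 - 19359 = 18850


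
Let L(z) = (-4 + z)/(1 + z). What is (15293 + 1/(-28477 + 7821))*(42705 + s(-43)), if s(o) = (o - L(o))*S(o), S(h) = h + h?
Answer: 77115921465047/108444 ≈ 7.1111e+8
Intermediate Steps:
S(h) = 2*h
L(z) = (-4 + z)/(1 + z)
s(o) = 2*o*(o - (-4 + o)/(1 + o)) (s(o) = (o - (-4 + o)/(1 + o))*(2*o) = 2*o*(o - (-4 + o)/(1 + o)))
(15293 + 1/(-28477 + 7821))*(42705 + s(-43)) = (15293 + 1/(-28477 + 7821))*(42705 + 2*(-43)*(4 + (-43)²)/(1 - 43)) = (15293 + 1/(-20656))*(42705 + 2*(-43)*(4 + 1849)/(-42)) = (15293 - 1/20656)*(42705 + 2*(-43)*(-1/42)*1853) = 315892207*(42705 + 79679/21)/20656 = (315892207/20656)*(976484/21) = 77115921465047/108444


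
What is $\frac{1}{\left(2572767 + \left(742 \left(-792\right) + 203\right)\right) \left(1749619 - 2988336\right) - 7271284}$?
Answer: $- \frac{1}{2459239563686} \approx -4.0663 \cdot 10^{-13}$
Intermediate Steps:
$\frac{1}{\left(2572767 + \left(742 \left(-792\right) + 203\right)\right) \left(1749619 - 2988336\right) - 7271284} = \frac{1}{\left(2572767 + \left(-587664 + 203\right)\right) \left(-1238717\right) - 7271284} = \frac{1}{\left(2572767 - 587461\right) \left(-1238717\right) - 7271284} = \frac{1}{1985306 \left(-1238717\right) - 7271284} = \frac{1}{-2459232292402 - 7271284} = \frac{1}{-2459239563686} = - \frac{1}{2459239563686}$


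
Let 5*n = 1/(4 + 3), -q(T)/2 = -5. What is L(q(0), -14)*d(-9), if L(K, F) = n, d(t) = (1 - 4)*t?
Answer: 27/35 ≈ 0.77143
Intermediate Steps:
q(T) = 10 (q(T) = -2*(-5) = 10)
n = 1/35 (n = 1/(5*(4 + 3)) = (⅕)/7 = (⅕)*(⅐) = 1/35 ≈ 0.028571)
d(t) = -3*t
L(K, F) = 1/35
L(q(0), -14)*d(-9) = (-3*(-9))/35 = (1/35)*27 = 27/35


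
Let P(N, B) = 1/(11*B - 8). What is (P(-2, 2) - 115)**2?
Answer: 2588881/196 ≈ 13209.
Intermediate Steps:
P(N, B) = 1/(-8 + 11*B)
(P(-2, 2) - 115)**2 = (1/(-8 + 11*2) - 115)**2 = (1/(-8 + 22) - 115)**2 = (1/14 - 115)**2 = (-1609/14)**2 = 2588881/196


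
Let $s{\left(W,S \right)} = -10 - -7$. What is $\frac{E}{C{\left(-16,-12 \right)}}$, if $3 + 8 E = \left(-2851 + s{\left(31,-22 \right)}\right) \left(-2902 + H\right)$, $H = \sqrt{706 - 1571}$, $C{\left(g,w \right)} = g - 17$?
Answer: $- \frac{8282305}{264} + \frac{1427 i \sqrt{865}}{132} \approx -31372.0 + 317.95 i$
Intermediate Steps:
$C{\left(g,w \right)} = -17 + g$
$s{\left(W,S \right)} = -3$ ($s{\left(W,S \right)} = -10 + 7 = -3$)
$H = i \sqrt{865}$ ($H = \sqrt{-865} = i \sqrt{865} \approx 29.411 i$)
$E = \frac{8282305}{8} - \frac{1427 i \sqrt{865}}{4}$ ($E = - \frac{3}{8} + \frac{\left(-2851 - 3\right) \left(-2902 + i \sqrt{865}\right)}{8} = - \frac{3}{8} + \frac{\left(-2854\right) \left(-2902 + i \sqrt{865}\right)}{8} = - \frac{3}{8} + \frac{8282308 - 2854 i \sqrt{865}}{8} = - \frac{3}{8} + \left(\frac{2070577}{2} - \frac{1427 i \sqrt{865}}{4}\right) = \frac{8282305}{8} - \frac{1427 i \sqrt{865}}{4} \approx 1.0353 \cdot 10^{6} - 10492.0 i$)
$\frac{E}{C{\left(-16,-12 \right)}} = \frac{\frac{8282305}{8} - \frac{1427 i \sqrt{865}}{4}}{-17 - 16} = \frac{\frac{8282305}{8} - \frac{1427 i \sqrt{865}}{4}}{-33} = \left(\frac{8282305}{8} - \frac{1427 i \sqrt{865}}{4}\right) \left(- \frac{1}{33}\right) = - \frac{8282305}{264} + \frac{1427 i \sqrt{865}}{132}$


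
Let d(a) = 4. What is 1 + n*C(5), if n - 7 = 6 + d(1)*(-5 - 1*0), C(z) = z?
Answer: -34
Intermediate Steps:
n = -7 (n = 7 + (6 + 4*(-5 - 1*0)) = 7 + (6 + 4*(-5 + 0)) = 7 + (6 + 4*(-5)) = 7 + (6 - 20) = 7 - 14 = -7)
1 + n*C(5) = 1 - 7*5 = 1 - 35 = -34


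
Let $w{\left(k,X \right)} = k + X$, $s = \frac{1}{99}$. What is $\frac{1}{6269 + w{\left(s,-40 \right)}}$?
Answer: $\frac{99}{616672} \approx 0.00016054$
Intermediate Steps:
$s = \frac{1}{99} \approx 0.010101$
$w{\left(k,X \right)} = X + k$
$\frac{1}{6269 + w{\left(s,-40 \right)}} = \frac{1}{6269 + \left(-40 + \frac{1}{99}\right)} = \frac{1}{6269 - \frac{3959}{99}} = \frac{1}{\frac{616672}{99}} = \frac{99}{616672}$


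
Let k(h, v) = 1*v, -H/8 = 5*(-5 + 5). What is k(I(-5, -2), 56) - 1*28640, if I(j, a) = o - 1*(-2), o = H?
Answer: -28584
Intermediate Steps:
H = 0 (H = -40*(-5 + 5) = -40*0 = -8*0 = 0)
o = 0
I(j, a) = 2 (I(j, a) = 0 - 1*(-2) = 0 + 2 = 2)
k(h, v) = v
k(I(-5, -2), 56) - 1*28640 = 56 - 1*28640 = 56 - 28640 = -28584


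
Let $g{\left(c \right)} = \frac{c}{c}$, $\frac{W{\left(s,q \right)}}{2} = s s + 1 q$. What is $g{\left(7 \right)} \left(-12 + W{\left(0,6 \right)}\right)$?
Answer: $0$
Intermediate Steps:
$W{\left(s,q \right)} = 2 q + 2 s^{2}$ ($W{\left(s,q \right)} = 2 \left(s s + 1 q\right) = 2 \left(s^{2} + q\right) = 2 \left(q + s^{2}\right) = 2 q + 2 s^{2}$)
$g{\left(c \right)} = 1$
$g{\left(7 \right)} \left(-12 + W{\left(0,6 \right)}\right) = 1 \left(-12 + \left(2 \cdot 6 + 2 \cdot 0^{2}\right)\right) = 1 \left(-12 + \left(12 + 2 \cdot 0\right)\right) = 1 \left(-12 + \left(12 + 0\right)\right) = 1 \left(-12 + 12\right) = 1 \cdot 0 = 0$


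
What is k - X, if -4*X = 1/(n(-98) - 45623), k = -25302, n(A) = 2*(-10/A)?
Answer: -226252204585/8942068 ≈ -25302.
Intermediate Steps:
n(A) = -20/A
X = 49/8942068 (X = -1/(4*(-20/(-98) - 45623)) = -1/(4*(-20*(-1/98) - 45623)) = -1/(4*(10/49 - 45623)) = -1/(4*(-2235517/49)) = -1/4*(-49/2235517) = 49/8942068 ≈ 5.4797e-6)
k - X = -25302 - 1*49/8942068 = -25302 - 49/8942068 = -226252204585/8942068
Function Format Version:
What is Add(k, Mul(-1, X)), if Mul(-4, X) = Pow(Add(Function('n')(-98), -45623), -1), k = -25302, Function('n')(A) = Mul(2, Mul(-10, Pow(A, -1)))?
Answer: Rational(-226252204585, 8942068) ≈ -25302.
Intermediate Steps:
Function('n')(A) = Mul(-20, Pow(A, -1))
X = Rational(49, 8942068) (X = Mul(Rational(-1, 4), Pow(Add(Mul(-20, Pow(-98, -1)), -45623), -1)) = Mul(Rational(-1, 4), Pow(Add(Mul(-20, Rational(-1, 98)), -45623), -1)) = Mul(Rational(-1, 4), Pow(Add(Rational(10, 49), -45623), -1)) = Mul(Rational(-1, 4), Pow(Rational(-2235517, 49), -1)) = Mul(Rational(-1, 4), Rational(-49, 2235517)) = Rational(49, 8942068) ≈ 5.4797e-6)
Add(k, Mul(-1, X)) = Add(-25302, Mul(-1, Rational(49, 8942068))) = Add(-25302, Rational(-49, 8942068)) = Rational(-226252204585, 8942068)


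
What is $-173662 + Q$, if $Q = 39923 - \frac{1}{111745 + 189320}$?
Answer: $- \frac{40264132036}{301065} \approx -1.3374 \cdot 10^{5}$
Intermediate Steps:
$Q = \frac{12019417994}{301065}$ ($Q = 39923 - \frac{1}{301065} = \frac{12019417994}{301065} \approx 39923.0$)
$-173662 + Q = -173662 + \frac{12019417994}{301065} = - \frac{40264132036}{301065}$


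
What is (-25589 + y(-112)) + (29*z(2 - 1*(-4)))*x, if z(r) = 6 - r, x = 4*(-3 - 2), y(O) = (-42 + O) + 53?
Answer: -25690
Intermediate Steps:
y(O) = 11 + O
x = -20 (x = 4*(-5) = -20)
(-25589 + y(-112)) + (29*z(2 - 1*(-4)))*x = (-25589 + (11 - 112)) + (29*(6 - (2 - 1*(-4))))*(-20) = (-25589 - 101) + (29*(6 - (2 + 4)))*(-20) = -25690 + (29*(6 - 1*6))*(-20) = -25690 + (29*(6 - 6))*(-20) = -25690 + (29*0)*(-20) = -25690 + 0*(-20) = -25690 + 0 = -25690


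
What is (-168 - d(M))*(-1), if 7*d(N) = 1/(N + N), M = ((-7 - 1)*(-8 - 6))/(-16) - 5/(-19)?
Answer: 301037/1792 ≈ 167.99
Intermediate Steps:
M = -128/19 (M = -8*(-14)*(-1/16) - 5*(-1/19) = 112*(-1/16) + 5/19 = -7 + 5/19 = -128/19 ≈ -6.7368)
d(N) = 1/(14*N) (d(N) = 1/(7*(N + N)) = 1/(7*((2*N))) = (1/(2*N))/7 = 1/(14*N))
(-168 - d(M))*(-1) = (-168 - 1/(14*(-128/19)))*(-1) = (-168 - (-19)/(14*128))*(-1) = (-168 - 1*(-19/1792))*(-1) = (-168 + 19/1792)*(-1) = -301037/1792*(-1) = 301037/1792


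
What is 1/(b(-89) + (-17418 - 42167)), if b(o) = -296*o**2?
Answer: -1/2404201 ≈ -4.1594e-7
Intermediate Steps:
1/(b(-89) + (-17418 - 42167)) = 1/(-296*(-89)**2 + (-17418 - 42167)) = 1/(-296*7921 - 59585) = 1/(-2344616 - 59585) = 1/(-2404201) = -1/2404201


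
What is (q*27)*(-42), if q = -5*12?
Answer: 68040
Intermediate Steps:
q = -60
(q*27)*(-42) = -60*27*(-42) = -1620*(-42) = 68040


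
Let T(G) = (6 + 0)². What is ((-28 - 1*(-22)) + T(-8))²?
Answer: 900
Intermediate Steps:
T(G) = 36 (T(G) = 6² = 36)
((-28 - 1*(-22)) + T(-8))² = ((-28 - 1*(-22)) + 36)² = ((-28 + 22) + 36)² = (-6 + 36)² = 30² = 900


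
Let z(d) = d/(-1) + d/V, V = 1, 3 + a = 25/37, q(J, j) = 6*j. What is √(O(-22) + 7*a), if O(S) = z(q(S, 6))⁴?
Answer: I*√22274/37 ≈ 4.0336*I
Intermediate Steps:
a = -86/37 (a = -3 + 25/37 = -86/37 ≈ -2.3243)
z(d) = 0 (z(d) = d/(-1) + d/1 = d*(-1) + d*1 = -d + d = 0)
O(S) = 0 (O(S) = 0⁴ = 0)
√(O(-22) + 7*a) = √(0 + 7*(-86/37)) = √(0 - 602/37) = √(-602/37) = I*√22274/37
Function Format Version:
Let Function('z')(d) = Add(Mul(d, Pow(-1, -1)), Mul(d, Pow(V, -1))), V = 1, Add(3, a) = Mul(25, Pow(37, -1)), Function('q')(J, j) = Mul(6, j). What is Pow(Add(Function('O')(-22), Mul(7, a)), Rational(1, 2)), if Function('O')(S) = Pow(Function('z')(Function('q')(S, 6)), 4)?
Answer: Mul(Rational(1, 37), I, Pow(22274, Rational(1, 2))) ≈ Mul(4.0336, I)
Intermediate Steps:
a = Rational(-86, 37) (a = Add(-3, Mul(25, Pow(37, -1))) = Add(-3, Mul(25, Rational(1, 37))) = Add(-3, Rational(25, 37)) = Rational(-86, 37) ≈ -2.3243)
Function('z')(d) = 0 (Function('z')(d) = Add(Mul(d, Pow(-1, -1)), Mul(d, Pow(1, -1))) = Add(Mul(d, -1), Mul(d, 1)) = Add(Mul(-1, d), d) = 0)
Function('O')(S) = 0 (Function('O')(S) = Pow(0, 4) = 0)
Pow(Add(Function('O')(-22), Mul(7, a)), Rational(1, 2)) = Pow(Add(0, Mul(7, Rational(-86, 37))), Rational(1, 2)) = Pow(Add(0, Rational(-602, 37)), Rational(1, 2)) = Pow(Rational(-602, 37), Rational(1, 2)) = Mul(Rational(1, 37), I, Pow(22274, Rational(1, 2)))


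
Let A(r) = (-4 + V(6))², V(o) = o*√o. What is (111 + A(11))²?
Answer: 131473 - 32928*√6 ≈ 50816.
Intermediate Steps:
V(o) = o^(3/2)
A(r) = (-4 + 6*√6)² (A(r) = (-4 + 6^(3/2))² = (-4 + 6*√6)²)
(111 + A(11))² = (111 + (232 - 48*√6))² = (343 - 48*√6)²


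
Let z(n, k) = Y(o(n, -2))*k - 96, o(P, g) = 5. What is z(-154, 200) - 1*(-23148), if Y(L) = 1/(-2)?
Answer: 22952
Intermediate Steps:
Y(L) = -½
z(n, k) = -96 - k/2 (z(n, k) = -k/2 - 96 = -96 - k/2)
z(-154, 200) - 1*(-23148) = (-96 - ½*200) - 1*(-23148) = (-96 - 100) + 23148 = -196 + 23148 = 22952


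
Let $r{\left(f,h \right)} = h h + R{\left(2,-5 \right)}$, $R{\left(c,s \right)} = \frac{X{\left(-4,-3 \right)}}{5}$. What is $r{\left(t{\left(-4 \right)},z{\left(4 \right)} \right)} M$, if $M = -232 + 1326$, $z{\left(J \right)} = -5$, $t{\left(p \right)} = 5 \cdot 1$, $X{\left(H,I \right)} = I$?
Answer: $\frac{133468}{5} \approx 26694.0$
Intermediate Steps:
$t{\left(p \right)} = 5$
$R{\left(c,s \right)} = - \frac{3}{5}$
$r{\left(f,h \right)} = - \frac{3}{5} + h^{2}$ ($r{\left(f,h \right)} = h h - \frac{3}{5} = h^{2} - \frac{3}{5} = - \frac{3}{5} + h^{2}$)
$M = 1094$
$r{\left(t{\left(-4 \right)},z{\left(4 \right)} \right)} M = \left(- \frac{3}{5} + \left(-5\right)^{2}\right) 1094 = \left(- \frac{3}{5} + 25\right) 1094 = \frac{122}{5} \cdot 1094 = \frac{133468}{5}$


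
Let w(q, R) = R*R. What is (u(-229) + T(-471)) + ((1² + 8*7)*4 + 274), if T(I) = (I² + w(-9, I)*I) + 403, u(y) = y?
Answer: -104264594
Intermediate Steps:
w(q, R) = R²
T(I) = 403 + I² + I³ (T(I) = (I² + I²*I) + 403 = (I² + I³) + 403 = 403 + I² + I³)
(u(-229) + T(-471)) + ((1² + 8*7)*4 + 274) = (-229 + (403 + (-471)² + (-471)³)) + ((1² + 8*7)*4 + 274) = (-229 + (403 + 221841 - 104487111)) + ((1 + 56)*4 + 274) = (-229 - 104264867) + (57*4 + 274) = -104265096 + (228 + 274) = -104265096 + 502 = -104264594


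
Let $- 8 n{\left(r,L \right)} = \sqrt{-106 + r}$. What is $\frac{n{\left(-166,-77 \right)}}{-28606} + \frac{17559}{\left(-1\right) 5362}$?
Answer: $- \frac{17559}{5362} + \frac{i \sqrt{17}}{57212} \approx -3.2747 + 7.2067 \cdot 10^{-5} i$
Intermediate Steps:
$n{\left(r,L \right)} = - \frac{\sqrt{-106 + r}}{8}$
$\frac{n{\left(-166,-77 \right)}}{-28606} + \frac{17559}{\left(-1\right) 5362} = \frac{\left(- \frac{1}{8}\right) \sqrt{-106 - 166}}{-28606} + \frac{17559}{\left(-1\right) 5362} = - \frac{\sqrt{-272}}{8} \left(- \frac{1}{28606}\right) + \frac{17559}{-5362} = - \frac{4 i \sqrt{17}}{8} \left(- \frac{1}{28606}\right) + 17559 \left(- \frac{1}{5362}\right) = - \frac{i \sqrt{17}}{2} \left(- \frac{1}{28606}\right) - \frac{17559}{5362} = \frac{i \sqrt{17}}{57212} - \frac{17559}{5362} = - \frac{17559}{5362} + \frac{i \sqrt{17}}{57212}$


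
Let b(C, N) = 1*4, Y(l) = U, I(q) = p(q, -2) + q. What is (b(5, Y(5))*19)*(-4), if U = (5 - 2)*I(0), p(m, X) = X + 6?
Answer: -304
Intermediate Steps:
p(m, X) = 6 + X
I(q) = 4 + q (I(q) = (6 - 2) + q = 4 + q)
U = 12 (U = (5 - 2)*(4 + 0) = 3*4 = 12)
Y(l) = 12
b(C, N) = 4
(b(5, Y(5))*19)*(-4) = (4*19)*(-4) = 76*(-4) = -304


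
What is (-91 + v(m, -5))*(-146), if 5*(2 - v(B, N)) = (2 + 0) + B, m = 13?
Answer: 13432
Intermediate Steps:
v(B, N) = 8/5 - B/5 (v(B, N) = 2 - ((2 + 0) + B)/5 = 2 - (2 + B)/5 = 2 + (-⅖ - B/5) = 8/5 - B/5)
(-91 + v(m, -5))*(-146) = (-91 + (8/5 - ⅕*13))*(-146) = (-91 + (8/5 - 13/5))*(-146) = (-91 - 1)*(-146) = -92*(-146) = 13432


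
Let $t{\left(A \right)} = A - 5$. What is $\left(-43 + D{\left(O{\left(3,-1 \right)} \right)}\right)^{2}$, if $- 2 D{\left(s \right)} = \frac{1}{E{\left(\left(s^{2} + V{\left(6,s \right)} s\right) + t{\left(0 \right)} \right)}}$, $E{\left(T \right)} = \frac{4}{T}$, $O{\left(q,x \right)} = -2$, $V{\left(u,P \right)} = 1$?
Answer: $\frac{116281}{64} \approx 1816.9$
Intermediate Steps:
$t{\left(A \right)} = -5 + A$ ($t{\left(A \right)} = A - 5 = -5 + A$)
$D{\left(s \right)} = \frac{5}{8} - \frac{s}{8} - \frac{s^{2}}{8}$ ($D{\left(s \right)} = - \frac{1}{2 \frac{4}{\left(s^{2} + 1 s\right) + \left(-5 + 0\right)}} = - \frac{1}{2 \frac{4}{\left(s^{2} + s\right) - 5}} = - \frac{1}{2 \frac{4}{\left(s + s^{2}\right) - 5}} = - \frac{1}{2 \frac{4}{-5 + s + s^{2}}} = - \frac{- \frac{5}{4} + \frac{s}{4} + \frac{s^{2}}{4}}{2} = \frac{5}{8} - \frac{s}{8} - \frac{s^{2}}{8}$)
$\left(-43 + D{\left(O{\left(3,-1 \right)} \right)}\right)^{2} = \left(-43 - \left(- \frac{7}{8} + \frac{1}{2}\right)\right)^{2} = \left(-43 + \left(\frac{5}{8} + \frac{1}{4} - \frac{1}{2}\right)\right)^{2} = \left(-43 + \frac{3}{8}\right)^{2} = \left(- \frac{341}{8}\right)^{2} = \frac{116281}{64}$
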